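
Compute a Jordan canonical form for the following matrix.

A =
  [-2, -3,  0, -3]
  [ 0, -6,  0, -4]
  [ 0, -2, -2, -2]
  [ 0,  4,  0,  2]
J_2(-2) ⊕ J_1(-2) ⊕ J_1(-2)

The characteristic polynomial is
  det(x·I − A) = x^4 + 8*x^3 + 24*x^2 + 32*x + 16 = (x + 2)^4

Eigenvalues and multiplicities (the geometric multiplicity of λ is n − rank(A − λI), which equals the number of Jordan blocks for λ):
  λ = -2: algebraic multiplicity = 4, geometric multiplicity = 3

Determining the block sizes for each eigenvalue:
  λ = -2: 3 blocks summing to 4 forces exactly one block of size 2 and the rest size 1 → block sizes [2, 1, 1]

Assembling the blocks gives a Jordan form
J =
  [-2,  1,  0,  0]
  [ 0, -2,  0,  0]
  [ 0,  0, -2,  0]
  [ 0,  0,  0, -2]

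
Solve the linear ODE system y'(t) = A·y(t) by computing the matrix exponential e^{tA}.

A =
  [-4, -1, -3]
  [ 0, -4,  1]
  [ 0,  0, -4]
e^{tA} =
  [exp(-4*t), -t*exp(-4*t), -t^2*exp(-4*t)/2 - 3*t*exp(-4*t)]
  [0, exp(-4*t), t*exp(-4*t)]
  [0, 0, exp(-4*t)]

Strategy: write A = P · J · P⁻¹ where J is a Jordan canonical form, so e^{tA} = P · e^{tJ} · P⁻¹, and e^{tJ} can be computed block-by-block.

A has Jordan form
J =
  [-4,  1,  0]
  [ 0, -4,  1]
  [ 0,  0, -4]
(up to reordering of blocks).

Per-block formulas:
  For a 3×3 Jordan block J_3(-4): exp(t · J_3(-4)) = e^(-4t)·(I + t·N + (t^2/2)·N^2), where N is the 3×3 nilpotent shift.

After assembling e^{tJ} and conjugating by P, we get:

e^{tA} =
  [exp(-4*t), -t*exp(-4*t), -t^2*exp(-4*t)/2 - 3*t*exp(-4*t)]
  [0, exp(-4*t), t*exp(-4*t)]
  [0, 0, exp(-4*t)]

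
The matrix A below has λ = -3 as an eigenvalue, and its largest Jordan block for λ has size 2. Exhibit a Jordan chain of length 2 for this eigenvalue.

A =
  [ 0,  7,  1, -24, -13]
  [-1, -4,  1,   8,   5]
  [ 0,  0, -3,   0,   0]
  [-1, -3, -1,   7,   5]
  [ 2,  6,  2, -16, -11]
A Jordan chain for λ = -3 of length 2:
v_1 = (3, -1, 0, -1, 2)ᵀ
v_2 = (1, 0, 0, 0, 0)ᵀ

Let N = A − (-3)·I. We want v_2 with N^2 v_2 = 0 but N^1 v_2 ≠ 0; then v_{j-1} := N · v_j for j = 2, …, 2.

Pick v_2 = (1, 0, 0, 0, 0)ᵀ.
Then v_1 = N · v_2 = (3, -1, 0, -1, 2)ᵀ.

Sanity check: (A − (-3)·I) v_1 = (0, 0, 0, 0, 0)ᵀ = 0. ✓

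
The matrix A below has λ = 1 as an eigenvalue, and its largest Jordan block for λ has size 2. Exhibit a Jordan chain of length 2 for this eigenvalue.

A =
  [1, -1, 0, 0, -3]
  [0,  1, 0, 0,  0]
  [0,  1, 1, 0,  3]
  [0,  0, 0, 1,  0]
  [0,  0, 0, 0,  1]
A Jordan chain for λ = 1 of length 2:
v_1 = (-1, 0, 1, 0, 0)ᵀ
v_2 = (0, 1, 0, 0, 0)ᵀ

Let N = A − (1)·I. We want v_2 with N^2 v_2 = 0 but N^1 v_2 ≠ 0; then v_{j-1} := N · v_j for j = 2, …, 2.

Pick v_2 = (0, 1, 0, 0, 0)ᵀ.
Then v_1 = N · v_2 = (-1, 0, 1, 0, 0)ᵀ.

Sanity check: (A − (1)·I) v_1 = (0, 0, 0, 0, 0)ᵀ = 0. ✓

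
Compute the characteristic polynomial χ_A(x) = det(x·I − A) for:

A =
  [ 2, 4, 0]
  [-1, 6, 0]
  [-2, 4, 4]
x^3 - 12*x^2 + 48*x - 64

Expanding det(x·I − A) (e.g. by cofactor expansion or by noting that A is similar to its Jordan form J, which has the same characteristic polynomial as A) gives
  χ_A(x) = x^3 - 12*x^2 + 48*x - 64
which factors as (x - 4)^3. The eigenvalues (with algebraic multiplicities) are λ = 4 with multiplicity 3.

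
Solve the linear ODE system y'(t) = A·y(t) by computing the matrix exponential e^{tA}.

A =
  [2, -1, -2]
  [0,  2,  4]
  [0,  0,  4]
e^{tA} =
  [exp(2*t), -t*exp(2*t), 2*t*exp(2*t) - 2*exp(4*t) + 2*exp(2*t)]
  [0, exp(2*t), 2*exp(4*t) - 2*exp(2*t)]
  [0, 0, exp(4*t)]

Strategy: write A = P · J · P⁻¹ where J is a Jordan canonical form, so e^{tA} = P · e^{tJ} · P⁻¹, and e^{tJ} can be computed block-by-block.

A has Jordan form
J =
  [2, 1, 0]
  [0, 2, 0]
  [0, 0, 4]
(up to reordering of blocks).

Per-block formulas:
  For a 2×2 Jordan block J_2(2): exp(t · J_2(2)) = e^(2t)·(I + t·N), where N is the 2×2 nilpotent shift.
  For a 1×1 block at λ = 4: exp(t · [4]) = [e^(4t)].

After assembling e^{tJ} and conjugating by P, we get:

e^{tA} =
  [exp(2*t), -t*exp(2*t), 2*t*exp(2*t) - 2*exp(4*t) + 2*exp(2*t)]
  [0, exp(2*t), 2*exp(4*t) - 2*exp(2*t)]
  [0, 0, exp(4*t)]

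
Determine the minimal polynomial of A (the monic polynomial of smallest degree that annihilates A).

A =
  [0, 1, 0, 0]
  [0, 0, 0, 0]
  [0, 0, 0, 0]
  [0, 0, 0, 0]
x^2

The characteristic polynomial is χ_A(x) = x^4, so the eigenvalues are known. The minimal polynomial is
  m_A(x) = Π_λ (x − λ)^{k_λ}
where k_λ is the size of the *largest* Jordan block for λ (equivalently, the smallest k with (A − λI)^k v = 0 for every generalised eigenvector v of λ).

  λ = 0: largest Jordan block has size 2, contributing (x − 0)^2

So m_A(x) = x^2 = x^2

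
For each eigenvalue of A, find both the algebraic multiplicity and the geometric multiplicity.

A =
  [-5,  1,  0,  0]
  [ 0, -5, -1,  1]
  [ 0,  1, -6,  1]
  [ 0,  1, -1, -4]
λ = -5: alg = 4, geom = 2

Step 1 — factor the characteristic polynomial to read off the algebraic multiplicities:
  χ_A(x) = (x + 5)^4

Step 2 — compute geometric multiplicities via the rank-nullity identity g(λ) = n − rank(A − λI):
  rank(A − (-5)·I) = 2, so dim ker(A − (-5)·I) = n − 2 = 2

Summary:
  λ = -5: algebraic multiplicity = 4, geometric multiplicity = 2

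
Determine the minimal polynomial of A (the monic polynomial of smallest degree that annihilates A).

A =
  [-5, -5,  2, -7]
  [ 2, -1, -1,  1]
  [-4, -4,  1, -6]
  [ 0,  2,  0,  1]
x^3 + 3*x^2 + 3*x + 1

The characteristic polynomial is χ_A(x) = (x + 1)^4, so the eigenvalues are known. The minimal polynomial is
  m_A(x) = Π_λ (x − λ)^{k_λ}
where k_λ is the size of the *largest* Jordan block for λ (equivalently, the smallest k with (A − λI)^k v = 0 for every generalised eigenvector v of λ).

  λ = -1: largest Jordan block has size 3, contributing (x + 1)^3

So m_A(x) = (x + 1)^3 = x^3 + 3*x^2 + 3*x + 1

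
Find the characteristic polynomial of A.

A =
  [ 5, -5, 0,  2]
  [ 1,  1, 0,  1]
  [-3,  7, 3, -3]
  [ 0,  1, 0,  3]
x^4 - 12*x^3 + 54*x^2 - 108*x + 81

Expanding det(x·I − A) (e.g. by cofactor expansion or by noting that A is similar to its Jordan form J, which has the same characteristic polynomial as A) gives
  χ_A(x) = x^4 - 12*x^3 + 54*x^2 - 108*x + 81
which factors as (x - 3)^4. The eigenvalues (with algebraic multiplicities) are λ = 3 with multiplicity 4.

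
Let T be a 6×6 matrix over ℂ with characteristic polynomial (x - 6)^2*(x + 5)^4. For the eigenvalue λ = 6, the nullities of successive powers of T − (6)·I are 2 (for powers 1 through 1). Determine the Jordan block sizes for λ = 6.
Block sizes for λ = 6: [1, 1]

From the dimensions of kernels of powers, the number of Jordan blocks of size at least j is d_j − d_{j−1} where d_j = dim ker(N^j) (with d_0 = 0). Computing the differences gives [2].
The number of blocks of size exactly k is (#blocks of size ≥ k) − (#blocks of size ≥ k + 1), so the partition is: 2 block(s) of size 1.
In nonincreasing order the block sizes are [1, 1].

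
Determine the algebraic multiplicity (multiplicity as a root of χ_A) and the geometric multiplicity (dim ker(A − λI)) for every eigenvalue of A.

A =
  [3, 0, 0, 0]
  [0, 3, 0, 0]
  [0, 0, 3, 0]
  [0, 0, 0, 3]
λ = 3: alg = 4, geom = 4

Step 1 — factor the characteristic polynomial to read off the algebraic multiplicities:
  χ_A(x) = (x - 3)^4

Step 2 — compute geometric multiplicities via the rank-nullity identity g(λ) = n − rank(A − λI):
  rank(A − (3)·I) = 0, so dim ker(A − (3)·I) = n − 0 = 4

Summary:
  λ = 3: algebraic multiplicity = 4, geometric multiplicity = 4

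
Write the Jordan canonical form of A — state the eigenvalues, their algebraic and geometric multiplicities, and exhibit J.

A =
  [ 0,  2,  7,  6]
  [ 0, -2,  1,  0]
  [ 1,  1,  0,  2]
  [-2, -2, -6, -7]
J_1(-3) ⊕ J_3(-2)

The characteristic polynomial is
  det(x·I − A) = x^4 + 9*x^3 + 30*x^2 + 44*x + 24 = (x + 2)^3*(x + 3)

Eigenvalues and multiplicities (the geometric multiplicity of λ is n − rank(A − λI), which equals the number of Jordan blocks for λ):
  λ = -3: algebraic multiplicity = 1, geometric multiplicity = 1
  λ = -2: algebraic multiplicity = 3, geometric multiplicity = 1

Determining the block sizes for each eigenvalue:
  λ = -3: one block (gm = 1), so the single block has size am = 1 → block sizes [1]
  λ = -2: one block (gm = 1), so the single block has size am = 3 → block sizes [3]

Assembling the blocks gives a Jordan form
J =
  [-3,  0,  0,  0]
  [ 0, -2,  1,  0]
  [ 0,  0, -2,  1]
  [ 0,  0,  0, -2]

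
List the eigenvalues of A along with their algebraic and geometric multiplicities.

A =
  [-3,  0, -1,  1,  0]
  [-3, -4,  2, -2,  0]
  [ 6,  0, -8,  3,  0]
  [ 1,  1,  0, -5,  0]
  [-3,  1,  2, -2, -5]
λ = -5: alg = 5, geom = 3

Step 1 — factor the characteristic polynomial to read off the algebraic multiplicities:
  χ_A(x) = (x + 5)^5

Step 2 — compute geometric multiplicities via the rank-nullity identity g(λ) = n − rank(A − λI):
  rank(A − (-5)·I) = 2, so dim ker(A − (-5)·I) = n − 2 = 3

Summary:
  λ = -5: algebraic multiplicity = 5, geometric multiplicity = 3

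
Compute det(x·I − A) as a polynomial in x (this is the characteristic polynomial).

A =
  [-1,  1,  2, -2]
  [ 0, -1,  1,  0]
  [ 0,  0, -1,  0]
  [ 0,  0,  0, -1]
x^4 + 4*x^3 + 6*x^2 + 4*x + 1

Expanding det(x·I − A) (e.g. by cofactor expansion or by noting that A is similar to its Jordan form J, which has the same characteristic polynomial as A) gives
  χ_A(x) = x^4 + 4*x^3 + 6*x^2 + 4*x + 1
which factors as (x + 1)^4. The eigenvalues (with algebraic multiplicities) are λ = -1 with multiplicity 4.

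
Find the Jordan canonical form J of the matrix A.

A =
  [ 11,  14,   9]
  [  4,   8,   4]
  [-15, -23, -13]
J_3(2)

The characteristic polynomial is
  det(x·I − A) = x^3 - 6*x^2 + 12*x - 8 = (x - 2)^3

Eigenvalues and multiplicities (the geometric multiplicity of λ is n − rank(A − λI), which equals the number of Jordan blocks for λ):
  λ = 2: algebraic multiplicity = 3, geometric multiplicity = 1

Determining the block sizes for each eigenvalue:
  λ = 2: one block (gm = 1), so the single block has size am = 3 → block sizes [3]

Assembling the blocks gives a Jordan form
J =
  [2, 1, 0]
  [0, 2, 1]
  [0, 0, 2]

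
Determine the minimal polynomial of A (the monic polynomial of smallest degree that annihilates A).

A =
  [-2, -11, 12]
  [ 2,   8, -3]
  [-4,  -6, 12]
x^3 - 18*x^2 + 108*x - 216

The characteristic polynomial is χ_A(x) = (x - 6)^3, so the eigenvalues are known. The minimal polynomial is
  m_A(x) = Π_λ (x − λ)^{k_λ}
where k_λ is the size of the *largest* Jordan block for λ (equivalently, the smallest k with (A − λI)^k v = 0 for every generalised eigenvector v of λ).

  λ = 6: largest Jordan block has size 3, contributing (x − 6)^3

So m_A(x) = (x - 6)^3 = x^3 - 18*x^2 + 108*x - 216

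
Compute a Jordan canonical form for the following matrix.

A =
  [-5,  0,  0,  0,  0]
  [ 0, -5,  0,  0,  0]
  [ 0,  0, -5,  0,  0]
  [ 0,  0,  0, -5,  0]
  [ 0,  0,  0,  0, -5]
J_1(-5) ⊕ J_1(-5) ⊕ J_1(-5) ⊕ J_1(-5) ⊕ J_1(-5)

The characteristic polynomial is
  det(x·I − A) = x^5 + 25*x^4 + 250*x^3 + 1250*x^2 + 3125*x + 3125 = (x + 5)^5

Eigenvalues and multiplicities (the geometric multiplicity of λ is n − rank(A − λI), which equals the number of Jordan blocks for λ):
  λ = -5: algebraic multiplicity = 5, geometric multiplicity = 5

Determining the block sizes for each eigenvalue:
  λ = -5: gm = am = 5, so every block has size 1 → block sizes [1, 1, 1, 1, 1]

Assembling the blocks gives a Jordan form
J =
  [-5,  0,  0,  0,  0]
  [ 0, -5,  0,  0,  0]
  [ 0,  0, -5,  0,  0]
  [ 0,  0,  0, -5,  0]
  [ 0,  0,  0,  0, -5]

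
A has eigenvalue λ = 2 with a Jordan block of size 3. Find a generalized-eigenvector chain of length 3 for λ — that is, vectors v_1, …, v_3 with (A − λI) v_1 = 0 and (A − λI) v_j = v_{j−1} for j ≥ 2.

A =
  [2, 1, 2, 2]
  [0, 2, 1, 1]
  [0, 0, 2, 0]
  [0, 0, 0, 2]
A Jordan chain for λ = 2 of length 3:
v_1 = (1, 0, 0, 0)ᵀ
v_2 = (2, 1, 0, 0)ᵀ
v_3 = (0, 0, 1, 0)ᵀ

Let N = A − (2)·I. We want v_3 with N^3 v_3 = 0 but N^2 v_3 ≠ 0; then v_{j-1} := N · v_j for j = 3, …, 2.

Pick v_3 = (0, 0, 1, 0)ᵀ.
Then v_2 = N · v_3 = (2, 1, 0, 0)ᵀ.
Then v_1 = N · v_2 = (1, 0, 0, 0)ᵀ.

Sanity check: (A − (2)·I) v_1 = (0, 0, 0, 0)ᵀ = 0. ✓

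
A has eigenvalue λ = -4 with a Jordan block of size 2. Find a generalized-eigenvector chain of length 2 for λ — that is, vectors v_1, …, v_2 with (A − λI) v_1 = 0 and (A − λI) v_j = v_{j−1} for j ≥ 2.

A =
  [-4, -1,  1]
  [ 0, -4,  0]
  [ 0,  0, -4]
A Jordan chain for λ = -4 of length 2:
v_1 = (-1, 0, 0)ᵀ
v_2 = (0, 1, 0)ᵀ

Let N = A − (-4)·I. We want v_2 with N^2 v_2 = 0 but N^1 v_2 ≠ 0; then v_{j-1} := N · v_j for j = 2, …, 2.

Pick v_2 = (0, 1, 0)ᵀ.
Then v_1 = N · v_2 = (-1, 0, 0)ᵀ.

Sanity check: (A − (-4)·I) v_1 = (0, 0, 0)ᵀ = 0. ✓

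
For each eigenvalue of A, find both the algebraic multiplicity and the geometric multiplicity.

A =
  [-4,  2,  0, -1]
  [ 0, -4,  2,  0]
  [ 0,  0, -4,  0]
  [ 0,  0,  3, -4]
λ = -4: alg = 4, geom = 2

Step 1 — factor the characteristic polynomial to read off the algebraic multiplicities:
  χ_A(x) = (x + 4)^4

Step 2 — compute geometric multiplicities via the rank-nullity identity g(λ) = n − rank(A − λI):
  rank(A − (-4)·I) = 2, so dim ker(A − (-4)·I) = n − 2 = 2

Summary:
  λ = -4: algebraic multiplicity = 4, geometric multiplicity = 2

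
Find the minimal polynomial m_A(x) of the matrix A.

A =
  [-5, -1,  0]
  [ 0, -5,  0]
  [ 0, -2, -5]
x^2 + 10*x + 25

The characteristic polynomial is χ_A(x) = (x + 5)^3, so the eigenvalues are known. The minimal polynomial is
  m_A(x) = Π_λ (x − λ)^{k_λ}
where k_λ is the size of the *largest* Jordan block for λ (equivalently, the smallest k with (A − λI)^k v = 0 for every generalised eigenvector v of λ).

  λ = -5: largest Jordan block has size 2, contributing (x + 5)^2

So m_A(x) = (x + 5)^2 = x^2 + 10*x + 25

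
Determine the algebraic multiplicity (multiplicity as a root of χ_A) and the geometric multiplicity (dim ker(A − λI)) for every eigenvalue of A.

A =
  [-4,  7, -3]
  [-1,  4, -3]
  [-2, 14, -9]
λ = -3: alg = 3, geom = 2

Step 1 — factor the characteristic polynomial to read off the algebraic multiplicities:
  χ_A(x) = (x + 3)^3

Step 2 — compute geometric multiplicities via the rank-nullity identity g(λ) = n − rank(A − λI):
  rank(A − (-3)·I) = 1, so dim ker(A − (-3)·I) = n − 1 = 2

Summary:
  λ = -3: algebraic multiplicity = 3, geometric multiplicity = 2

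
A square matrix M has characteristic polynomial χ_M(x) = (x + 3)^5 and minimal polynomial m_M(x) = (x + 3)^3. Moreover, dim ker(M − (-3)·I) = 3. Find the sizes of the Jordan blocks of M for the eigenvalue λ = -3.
Block sizes for λ = -3: [3, 1, 1]

Step 1 — from the characteristic polynomial, algebraic multiplicity of λ = -3 is 5. From dim ker(M − (-3)·I) = 3, there are exactly 3 Jordan blocks for λ = -3.
Step 2 — from the minimal polynomial, the factor (x + 3)^3 tells us the largest block for λ = -3 has size 3.
Step 3 — with total size 5, 3 blocks, and largest block 3, the block sizes (in nonincreasing order) are [3, 1, 1].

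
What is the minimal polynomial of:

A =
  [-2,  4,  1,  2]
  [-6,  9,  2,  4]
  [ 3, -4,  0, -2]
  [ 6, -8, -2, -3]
x^2 - 2*x + 1

The characteristic polynomial is χ_A(x) = (x - 1)^4, so the eigenvalues are known. The minimal polynomial is
  m_A(x) = Π_λ (x − λ)^{k_λ}
where k_λ is the size of the *largest* Jordan block for λ (equivalently, the smallest k with (A − λI)^k v = 0 for every generalised eigenvector v of λ).

  λ = 1: largest Jordan block has size 2, contributing (x − 1)^2

So m_A(x) = (x - 1)^2 = x^2 - 2*x + 1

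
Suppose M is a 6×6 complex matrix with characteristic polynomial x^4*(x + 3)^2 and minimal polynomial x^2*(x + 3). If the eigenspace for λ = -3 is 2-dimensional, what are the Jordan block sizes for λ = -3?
Block sizes for λ = -3: [1, 1]

Step 1 — from the characteristic polynomial, algebraic multiplicity of λ = -3 is 2. From dim ker(M − (-3)·I) = 2, there are exactly 2 Jordan blocks for λ = -3.
Step 2 — from the minimal polynomial, the factor (x + 3) tells us the largest block for λ = -3 has size 1.
Step 3 — with total size 2, 2 blocks, and largest block 1, the block sizes (in nonincreasing order) are [1, 1].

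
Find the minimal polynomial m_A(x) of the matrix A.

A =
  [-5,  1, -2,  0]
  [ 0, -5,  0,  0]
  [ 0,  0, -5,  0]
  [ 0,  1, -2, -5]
x^2 + 10*x + 25

The characteristic polynomial is χ_A(x) = (x + 5)^4, so the eigenvalues are known. The minimal polynomial is
  m_A(x) = Π_λ (x − λ)^{k_λ}
where k_λ is the size of the *largest* Jordan block for λ (equivalently, the smallest k with (A − λI)^k v = 0 for every generalised eigenvector v of λ).

  λ = -5: largest Jordan block has size 2, contributing (x + 5)^2

So m_A(x) = (x + 5)^2 = x^2 + 10*x + 25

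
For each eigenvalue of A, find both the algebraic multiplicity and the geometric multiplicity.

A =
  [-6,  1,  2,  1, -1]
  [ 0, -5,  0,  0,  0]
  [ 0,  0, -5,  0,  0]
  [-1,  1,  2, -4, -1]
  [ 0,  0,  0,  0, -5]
λ = -5: alg = 5, geom = 4

Step 1 — factor the characteristic polynomial to read off the algebraic multiplicities:
  χ_A(x) = (x + 5)^5

Step 2 — compute geometric multiplicities via the rank-nullity identity g(λ) = n − rank(A − λI):
  rank(A − (-5)·I) = 1, so dim ker(A − (-5)·I) = n − 1 = 4

Summary:
  λ = -5: algebraic multiplicity = 5, geometric multiplicity = 4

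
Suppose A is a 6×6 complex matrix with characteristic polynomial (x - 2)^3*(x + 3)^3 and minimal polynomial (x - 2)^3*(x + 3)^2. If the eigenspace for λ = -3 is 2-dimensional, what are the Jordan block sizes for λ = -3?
Block sizes for λ = -3: [2, 1]

Step 1 — from the characteristic polynomial, algebraic multiplicity of λ = -3 is 3. From dim ker(A − (-3)·I) = 2, there are exactly 2 Jordan blocks for λ = -3.
Step 2 — from the minimal polynomial, the factor (x + 3)^2 tells us the largest block for λ = -3 has size 2.
Step 3 — with total size 3, 2 blocks, and largest block 2, the block sizes (in nonincreasing order) are [2, 1].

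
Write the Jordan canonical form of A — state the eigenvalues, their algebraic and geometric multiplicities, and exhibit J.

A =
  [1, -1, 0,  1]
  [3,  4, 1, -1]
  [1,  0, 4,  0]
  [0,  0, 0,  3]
J_3(3) ⊕ J_1(3)

The characteristic polynomial is
  det(x·I − A) = x^4 - 12*x^3 + 54*x^2 - 108*x + 81 = (x - 3)^4

Eigenvalues and multiplicities (the geometric multiplicity of λ is n − rank(A − λI), which equals the number of Jordan blocks for λ):
  λ = 3: algebraic multiplicity = 4, geometric multiplicity = 2

Determining the block sizes for each eigenvalue:
  λ = 3: with am = 4 and gm = 2, the partition is not yet determined (e.g. several partitions of 4 into 2 parts exist). Let N = A − (3)·I. Computing rank(N^1) = 2, rank(N^2) = 1, rank(N^3) = 0; the number of blocks of size ≥ j is rank(N^{j−1}) − rank(N^j), giving [2, 1, 1]. So we have 1 block(s) of size 3, 1 block(s) of size 1 → block sizes [3, 1]

Assembling the blocks gives a Jordan form
J =
  [3, 1, 0, 0]
  [0, 3, 1, 0]
  [0, 0, 3, 0]
  [0, 0, 0, 3]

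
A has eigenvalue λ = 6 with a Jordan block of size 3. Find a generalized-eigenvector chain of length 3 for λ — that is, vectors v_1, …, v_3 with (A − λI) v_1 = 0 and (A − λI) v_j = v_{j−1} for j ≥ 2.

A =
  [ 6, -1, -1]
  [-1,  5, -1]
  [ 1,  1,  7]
A Jordan chain for λ = 6 of length 3:
v_1 = (0, 1, -1)ᵀ
v_2 = (-1, -1, 1)ᵀ
v_3 = (0, 1, 0)ᵀ

Let N = A − (6)·I. We want v_3 with N^3 v_3 = 0 but N^2 v_3 ≠ 0; then v_{j-1} := N · v_j for j = 3, …, 2.

Pick v_3 = (0, 1, 0)ᵀ.
Then v_2 = N · v_3 = (-1, -1, 1)ᵀ.
Then v_1 = N · v_2 = (0, 1, -1)ᵀ.

Sanity check: (A − (6)·I) v_1 = (0, 0, 0)ᵀ = 0. ✓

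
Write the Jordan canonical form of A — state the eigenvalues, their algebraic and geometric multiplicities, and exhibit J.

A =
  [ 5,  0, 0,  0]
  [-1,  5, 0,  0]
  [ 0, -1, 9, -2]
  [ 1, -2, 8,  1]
J_3(5) ⊕ J_1(5)

The characteristic polynomial is
  det(x·I − A) = x^4 - 20*x^3 + 150*x^2 - 500*x + 625 = (x - 5)^4

Eigenvalues and multiplicities (the geometric multiplicity of λ is n − rank(A − λI), which equals the number of Jordan blocks for λ):
  λ = 5: algebraic multiplicity = 4, geometric multiplicity = 2

Determining the block sizes for each eigenvalue:
  λ = 5: with am = 4 and gm = 2, the partition is not yet determined (e.g. several partitions of 4 into 2 parts exist). Let N = A − (5)·I. Computing rank(N^1) = 2, rank(N^2) = 1, rank(N^3) = 0; the number of blocks of size ≥ j is rank(N^{j−1}) − rank(N^j), giving [2, 1, 1]. So we have 1 block(s) of size 3, 1 block(s) of size 1 → block sizes [3, 1]

Assembling the blocks gives a Jordan form
J =
  [5, 1, 0, 0]
  [0, 5, 1, 0]
  [0, 0, 5, 0]
  [0, 0, 0, 5]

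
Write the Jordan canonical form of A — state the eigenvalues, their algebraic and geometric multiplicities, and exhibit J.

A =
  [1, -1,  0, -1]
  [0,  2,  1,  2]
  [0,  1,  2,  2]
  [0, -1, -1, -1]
J_2(1) ⊕ J_2(1)

The characteristic polynomial is
  det(x·I − A) = x^4 - 4*x^3 + 6*x^2 - 4*x + 1 = (x - 1)^4

Eigenvalues and multiplicities (the geometric multiplicity of λ is n − rank(A − λI), which equals the number of Jordan blocks for λ):
  λ = 1: algebraic multiplicity = 4, geometric multiplicity = 2

Determining the block sizes for each eigenvalue:
  λ = 1: with am = 4 and gm = 2, the partition is not yet determined (e.g. several partitions of 4 into 2 parts exist). Let N = A − (1)·I. Computing rank(N^1) = 2, rank(N^2) = 0; the number of blocks of size ≥ j is rank(N^{j−1}) − rank(N^j), giving [2, 2]. So we have 2 block(s) of size 2 → block sizes [2, 2]

Assembling the blocks gives a Jordan form
J =
  [1, 1, 0, 0]
  [0, 1, 0, 0]
  [0, 0, 1, 1]
  [0, 0, 0, 1]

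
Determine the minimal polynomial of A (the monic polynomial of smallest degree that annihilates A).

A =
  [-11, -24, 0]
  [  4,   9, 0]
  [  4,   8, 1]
x^2 + 2*x - 3

The characteristic polynomial is χ_A(x) = (x - 1)^2*(x + 3), so the eigenvalues are known. The minimal polynomial is
  m_A(x) = Π_λ (x − λ)^{k_λ}
where k_λ is the size of the *largest* Jordan block for λ (equivalently, the smallest k with (A − λI)^k v = 0 for every generalised eigenvector v of λ).

  λ = -3: largest Jordan block has size 1, contributing (x + 3)
  λ = 1: largest Jordan block has size 1, contributing (x − 1)

So m_A(x) = (x - 1)*(x + 3) = x^2 + 2*x - 3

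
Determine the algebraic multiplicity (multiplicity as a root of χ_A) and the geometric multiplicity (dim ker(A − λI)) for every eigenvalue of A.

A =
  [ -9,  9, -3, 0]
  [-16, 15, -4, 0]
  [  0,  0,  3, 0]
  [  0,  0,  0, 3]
λ = 3: alg = 4, geom = 3

Step 1 — factor the characteristic polynomial to read off the algebraic multiplicities:
  χ_A(x) = (x - 3)^4

Step 2 — compute geometric multiplicities via the rank-nullity identity g(λ) = n − rank(A − λI):
  rank(A − (3)·I) = 1, so dim ker(A − (3)·I) = n − 1 = 3

Summary:
  λ = 3: algebraic multiplicity = 4, geometric multiplicity = 3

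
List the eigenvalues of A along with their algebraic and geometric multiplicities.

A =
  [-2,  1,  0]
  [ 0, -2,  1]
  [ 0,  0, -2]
λ = -2: alg = 3, geom = 1

Step 1 — factor the characteristic polynomial to read off the algebraic multiplicities:
  χ_A(x) = (x + 2)^3

Step 2 — compute geometric multiplicities via the rank-nullity identity g(λ) = n − rank(A − λI):
  rank(A − (-2)·I) = 2, so dim ker(A − (-2)·I) = n − 2 = 1

Summary:
  λ = -2: algebraic multiplicity = 3, geometric multiplicity = 1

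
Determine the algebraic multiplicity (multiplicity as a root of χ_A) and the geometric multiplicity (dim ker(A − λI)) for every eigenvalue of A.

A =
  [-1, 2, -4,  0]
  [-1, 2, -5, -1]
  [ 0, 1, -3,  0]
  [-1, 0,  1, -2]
λ = -1: alg = 4, geom = 2

Step 1 — factor the characteristic polynomial to read off the algebraic multiplicities:
  χ_A(x) = (x + 1)^4

Step 2 — compute geometric multiplicities via the rank-nullity identity g(λ) = n − rank(A − λI):
  rank(A − (-1)·I) = 2, so dim ker(A − (-1)·I) = n − 2 = 2

Summary:
  λ = -1: algebraic multiplicity = 4, geometric multiplicity = 2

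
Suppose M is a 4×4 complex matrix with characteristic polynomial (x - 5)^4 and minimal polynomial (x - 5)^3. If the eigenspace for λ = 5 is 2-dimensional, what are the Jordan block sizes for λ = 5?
Block sizes for λ = 5: [3, 1]

Step 1 — from the characteristic polynomial, algebraic multiplicity of λ = 5 is 4. From dim ker(M − (5)·I) = 2, there are exactly 2 Jordan blocks for λ = 5.
Step 2 — from the minimal polynomial, the factor (x − 5)^3 tells us the largest block for λ = 5 has size 3.
Step 3 — with total size 4, 2 blocks, and largest block 3, the block sizes (in nonincreasing order) are [3, 1].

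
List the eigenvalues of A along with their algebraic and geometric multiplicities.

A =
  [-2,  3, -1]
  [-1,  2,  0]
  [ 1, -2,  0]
λ = 0: alg = 3, geom = 1

Step 1 — factor the characteristic polynomial to read off the algebraic multiplicities:
  χ_A(x) = x^3

Step 2 — compute geometric multiplicities via the rank-nullity identity g(λ) = n − rank(A − λI):
  rank(A − (0)·I) = 2, so dim ker(A − (0)·I) = n − 2 = 1

Summary:
  λ = 0: algebraic multiplicity = 3, geometric multiplicity = 1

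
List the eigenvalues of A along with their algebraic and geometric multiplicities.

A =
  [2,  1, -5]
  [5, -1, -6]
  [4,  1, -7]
λ = -2: alg = 3, geom = 1

Step 1 — factor the characteristic polynomial to read off the algebraic multiplicities:
  χ_A(x) = (x + 2)^3

Step 2 — compute geometric multiplicities via the rank-nullity identity g(λ) = n − rank(A − λI):
  rank(A − (-2)·I) = 2, so dim ker(A − (-2)·I) = n − 2 = 1

Summary:
  λ = -2: algebraic multiplicity = 3, geometric multiplicity = 1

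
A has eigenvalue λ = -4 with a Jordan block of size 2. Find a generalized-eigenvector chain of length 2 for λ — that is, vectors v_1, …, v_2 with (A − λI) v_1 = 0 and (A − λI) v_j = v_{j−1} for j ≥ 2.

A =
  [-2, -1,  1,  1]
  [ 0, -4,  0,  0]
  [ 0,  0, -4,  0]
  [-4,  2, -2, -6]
A Jordan chain for λ = -4 of length 2:
v_1 = (2, 0, 0, -4)ᵀ
v_2 = (1, 0, 0, 0)ᵀ

Let N = A − (-4)·I. We want v_2 with N^2 v_2 = 0 but N^1 v_2 ≠ 0; then v_{j-1} := N · v_j for j = 2, …, 2.

Pick v_2 = (1, 0, 0, 0)ᵀ.
Then v_1 = N · v_2 = (2, 0, 0, -4)ᵀ.

Sanity check: (A − (-4)·I) v_1 = (0, 0, 0, 0)ᵀ = 0. ✓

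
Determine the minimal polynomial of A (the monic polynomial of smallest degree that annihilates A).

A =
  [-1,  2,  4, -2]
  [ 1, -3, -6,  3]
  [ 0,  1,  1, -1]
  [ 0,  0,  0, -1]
x^3 + 3*x^2 + 3*x + 1

The characteristic polynomial is χ_A(x) = (x + 1)^4, so the eigenvalues are known. The minimal polynomial is
  m_A(x) = Π_λ (x − λ)^{k_λ}
where k_λ is the size of the *largest* Jordan block for λ (equivalently, the smallest k with (A − λI)^k v = 0 for every generalised eigenvector v of λ).

  λ = -1: largest Jordan block has size 3, contributing (x + 1)^3

So m_A(x) = (x + 1)^3 = x^3 + 3*x^2 + 3*x + 1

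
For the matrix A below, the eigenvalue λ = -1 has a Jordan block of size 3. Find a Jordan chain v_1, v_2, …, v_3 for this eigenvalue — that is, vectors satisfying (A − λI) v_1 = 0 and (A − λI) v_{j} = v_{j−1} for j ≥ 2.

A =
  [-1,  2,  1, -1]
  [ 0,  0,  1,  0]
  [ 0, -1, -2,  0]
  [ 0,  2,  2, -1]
A Jordan chain for λ = -1 of length 3:
v_1 = (-1, 0, 0, 0)ᵀ
v_2 = (2, 1, -1, 2)ᵀ
v_3 = (0, 1, 0, 0)ᵀ

Let N = A − (-1)·I. We want v_3 with N^3 v_3 = 0 but N^2 v_3 ≠ 0; then v_{j-1} := N · v_j for j = 3, …, 2.

Pick v_3 = (0, 1, 0, 0)ᵀ.
Then v_2 = N · v_3 = (2, 1, -1, 2)ᵀ.
Then v_1 = N · v_2 = (-1, 0, 0, 0)ᵀ.

Sanity check: (A − (-1)·I) v_1 = (0, 0, 0, 0)ᵀ = 0. ✓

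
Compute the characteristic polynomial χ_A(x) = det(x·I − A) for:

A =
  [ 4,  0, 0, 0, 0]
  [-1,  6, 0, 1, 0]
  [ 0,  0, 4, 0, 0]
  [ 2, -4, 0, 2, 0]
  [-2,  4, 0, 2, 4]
x^5 - 20*x^4 + 160*x^3 - 640*x^2 + 1280*x - 1024

Expanding det(x·I − A) (e.g. by cofactor expansion or by noting that A is similar to its Jordan form J, which has the same characteristic polynomial as A) gives
  χ_A(x) = x^5 - 20*x^4 + 160*x^3 - 640*x^2 + 1280*x - 1024
which factors as (x - 4)^5. The eigenvalues (with algebraic multiplicities) are λ = 4 with multiplicity 5.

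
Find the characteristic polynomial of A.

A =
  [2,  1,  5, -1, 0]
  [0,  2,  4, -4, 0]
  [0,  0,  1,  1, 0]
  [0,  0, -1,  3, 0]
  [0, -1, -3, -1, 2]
x^5 - 10*x^4 + 40*x^3 - 80*x^2 + 80*x - 32

Expanding det(x·I − A) (e.g. by cofactor expansion or by noting that A is similar to its Jordan form J, which has the same characteristic polynomial as A) gives
  χ_A(x) = x^5 - 10*x^4 + 40*x^3 - 80*x^2 + 80*x - 32
which factors as (x - 2)^5. The eigenvalues (with algebraic multiplicities) are λ = 2 with multiplicity 5.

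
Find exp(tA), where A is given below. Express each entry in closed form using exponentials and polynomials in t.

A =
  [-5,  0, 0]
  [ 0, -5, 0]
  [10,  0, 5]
e^{tA} =
  [exp(-5*t), 0, 0]
  [0, exp(-5*t), 0]
  [exp(5*t) - exp(-5*t), 0, exp(5*t)]

Strategy: write A = P · J · P⁻¹ where J is a Jordan canonical form, so e^{tA} = P · e^{tJ} · P⁻¹, and e^{tJ} can be computed block-by-block.

A has Jordan form
J =
  [-5,  0, 0]
  [ 0, -5, 0]
  [ 0,  0, 5]
(up to reordering of blocks).

Per-block formulas:
  For a 1×1 block at λ = -5: exp(t · [-5]) = [e^(-5t)].
  For a 1×1 block at λ = 5: exp(t · [5]) = [e^(5t)].

After assembling e^{tJ} and conjugating by P, we get:

e^{tA} =
  [exp(-5*t), 0, 0]
  [0, exp(-5*t), 0]
  [exp(5*t) - exp(-5*t), 0, exp(5*t)]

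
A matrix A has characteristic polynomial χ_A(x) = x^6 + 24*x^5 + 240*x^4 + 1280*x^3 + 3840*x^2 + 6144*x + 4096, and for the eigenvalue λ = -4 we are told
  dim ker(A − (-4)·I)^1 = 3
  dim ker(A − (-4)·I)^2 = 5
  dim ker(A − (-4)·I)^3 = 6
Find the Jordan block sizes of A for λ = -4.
Block sizes for λ = -4: [3, 2, 1]

From the dimensions of kernels of powers, the number of Jordan blocks of size at least j is d_j − d_{j−1} where d_j = dim ker(N^j) (with d_0 = 0). Computing the differences gives [3, 2, 1].
The number of blocks of size exactly k is (#blocks of size ≥ k) − (#blocks of size ≥ k + 1), so the partition is: 1 block(s) of size 1, 1 block(s) of size 2, 1 block(s) of size 3.
In nonincreasing order the block sizes are [3, 2, 1].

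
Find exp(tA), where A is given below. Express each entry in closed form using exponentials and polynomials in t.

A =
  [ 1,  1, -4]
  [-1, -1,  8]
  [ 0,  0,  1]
e^{tA} =
  [t + 1, t, -4*t]
  [-t, 1 - t, 4*t + 4*exp(t) - 4]
  [0, 0, exp(t)]

Strategy: write A = P · J · P⁻¹ where J is a Jordan canonical form, so e^{tA} = P · e^{tJ} · P⁻¹, and e^{tJ} can be computed block-by-block.

A has Jordan form
J =
  [0, 1, 0]
  [0, 0, 0]
  [0, 0, 1]
(up to reordering of blocks).

Per-block formulas:
  For a 1×1 block at λ = 1: exp(t · [1]) = [e^(1t)].
  For a 2×2 Jordan block J_2(0): exp(t · J_2(0)) = e^(0t)·(I + t·N), where N is the 2×2 nilpotent shift.

After assembling e^{tJ} and conjugating by P, we get:

e^{tA} =
  [t + 1, t, -4*t]
  [-t, 1 - t, 4*t + 4*exp(t) - 4]
  [0, 0, exp(t)]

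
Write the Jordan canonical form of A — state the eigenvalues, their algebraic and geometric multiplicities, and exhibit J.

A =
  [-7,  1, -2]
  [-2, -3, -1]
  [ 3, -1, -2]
J_3(-4)

The characteristic polynomial is
  det(x·I − A) = x^3 + 12*x^2 + 48*x + 64 = (x + 4)^3

Eigenvalues and multiplicities (the geometric multiplicity of λ is n − rank(A − λI), which equals the number of Jordan blocks for λ):
  λ = -4: algebraic multiplicity = 3, geometric multiplicity = 1

Determining the block sizes for each eigenvalue:
  λ = -4: one block (gm = 1), so the single block has size am = 3 → block sizes [3]

Assembling the blocks gives a Jordan form
J =
  [-4,  1,  0]
  [ 0, -4,  1]
  [ 0,  0, -4]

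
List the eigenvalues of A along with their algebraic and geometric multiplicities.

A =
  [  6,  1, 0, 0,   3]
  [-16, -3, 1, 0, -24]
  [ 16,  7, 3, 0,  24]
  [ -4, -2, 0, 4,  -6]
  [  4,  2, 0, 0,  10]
λ = 4: alg = 5, geom = 3

Step 1 — factor the characteristic polynomial to read off the algebraic multiplicities:
  χ_A(x) = (x - 4)^5

Step 2 — compute geometric multiplicities via the rank-nullity identity g(λ) = n − rank(A − λI):
  rank(A − (4)·I) = 2, so dim ker(A − (4)·I) = n − 2 = 3

Summary:
  λ = 4: algebraic multiplicity = 5, geometric multiplicity = 3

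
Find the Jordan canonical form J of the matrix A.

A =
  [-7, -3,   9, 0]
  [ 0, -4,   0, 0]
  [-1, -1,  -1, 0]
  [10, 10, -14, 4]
J_2(-4) ⊕ J_1(-4) ⊕ J_1(4)

The characteristic polynomial is
  det(x·I − A) = x^4 + 8*x^3 - 128*x - 256 = (x - 4)*(x + 4)^3

Eigenvalues and multiplicities (the geometric multiplicity of λ is n − rank(A − λI), which equals the number of Jordan blocks for λ):
  λ = -4: algebraic multiplicity = 3, geometric multiplicity = 2
  λ = 4: algebraic multiplicity = 1, geometric multiplicity = 1

Determining the block sizes for each eigenvalue:
  λ = -4: 2 blocks summing to 3 forces exactly one block of size 2 and the rest size 1 → block sizes [2, 1]
  λ = 4: one block (gm = 1), so the single block has size am = 1 → block sizes [1]

Assembling the blocks gives a Jordan form
J =
  [-4,  1,  0, 0]
  [ 0, -4,  0, 0]
  [ 0,  0, -4, 0]
  [ 0,  0,  0, 4]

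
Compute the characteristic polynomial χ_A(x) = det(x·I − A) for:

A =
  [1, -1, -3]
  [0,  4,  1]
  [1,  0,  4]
x^3 - 9*x^2 + 27*x - 27

Expanding det(x·I − A) (e.g. by cofactor expansion or by noting that A is similar to its Jordan form J, which has the same characteristic polynomial as A) gives
  χ_A(x) = x^3 - 9*x^2 + 27*x - 27
which factors as (x - 3)^3. The eigenvalues (with algebraic multiplicities) are λ = 3 with multiplicity 3.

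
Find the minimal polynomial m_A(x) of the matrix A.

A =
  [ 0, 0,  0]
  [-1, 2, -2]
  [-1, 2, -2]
x^2

The characteristic polynomial is χ_A(x) = x^3, so the eigenvalues are known. The minimal polynomial is
  m_A(x) = Π_λ (x − λ)^{k_λ}
where k_λ is the size of the *largest* Jordan block for λ (equivalently, the smallest k with (A − λI)^k v = 0 for every generalised eigenvector v of λ).

  λ = 0: largest Jordan block has size 2, contributing (x − 0)^2

So m_A(x) = x^2 = x^2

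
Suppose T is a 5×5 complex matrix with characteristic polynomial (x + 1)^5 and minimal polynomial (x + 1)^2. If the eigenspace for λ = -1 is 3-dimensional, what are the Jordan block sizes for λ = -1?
Block sizes for λ = -1: [2, 2, 1]

Step 1 — from the characteristic polynomial, algebraic multiplicity of λ = -1 is 5. From dim ker(T − (-1)·I) = 3, there are exactly 3 Jordan blocks for λ = -1.
Step 2 — from the minimal polynomial, the factor (x + 1)^2 tells us the largest block for λ = -1 has size 2.
Step 3 — with total size 5, 3 blocks, and largest block 2, the block sizes (in nonincreasing order) are [2, 2, 1].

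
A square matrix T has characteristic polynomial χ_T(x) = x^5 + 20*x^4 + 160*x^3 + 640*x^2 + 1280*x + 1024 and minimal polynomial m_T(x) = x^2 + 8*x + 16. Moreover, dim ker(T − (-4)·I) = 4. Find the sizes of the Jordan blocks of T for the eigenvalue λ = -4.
Block sizes for λ = -4: [2, 1, 1, 1]

Step 1 — from the characteristic polynomial, algebraic multiplicity of λ = -4 is 5. From dim ker(T − (-4)·I) = 4, there are exactly 4 Jordan blocks for λ = -4.
Step 2 — from the minimal polynomial, the factor (x + 4)^2 tells us the largest block for λ = -4 has size 2.
Step 3 — with total size 5, 4 blocks, and largest block 2, the block sizes (in nonincreasing order) are [2, 1, 1, 1].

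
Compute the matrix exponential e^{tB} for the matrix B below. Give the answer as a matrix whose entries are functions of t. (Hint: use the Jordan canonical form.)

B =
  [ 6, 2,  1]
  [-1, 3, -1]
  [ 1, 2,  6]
e^{tB} =
  [t*exp(5*t) + exp(5*t), 2*t*exp(5*t), t*exp(5*t)]
  [-t*exp(5*t), -2*t*exp(5*t) + exp(5*t), -t*exp(5*t)]
  [t*exp(5*t), 2*t*exp(5*t), t*exp(5*t) + exp(5*t)]

Strategy: write B = P · J · P⁻¹ where J is a Jordan canonical form, so e^{tB} = P · e^{tJ} · P⁻¹, and e^{tJ} can be computed block-by-block.

B has Jordan form
J =
  [5, 1, 0]
  [0, 5, 0]
  [0, 0, 5]
(up to reordering of blocks).

Per-block formulas:
  For a 1×1 block at λ = 5: exp(t · [5]) = [e^(5t)].
  For a 2×2 Jordan block J_2(5): exp(t · J_2(5)) = e^(5t)·(I + t·N), where N is the 2×2 nilpotent shift.

After assembling e^{tJ} and conjugating by P, we get:

e^{tB} =
  [t*exp(5*t) + exp(5*t), 2*t*exp(5*t), t*exp(5*t)]
  [-t*exp(5*t), -2*t*exp(5*t) + exp(5*t), -t*exp(5*t)]
  [t*exp(5*t), 2*t*exp(5*t), t*exp(5*t) + exp(5*t)]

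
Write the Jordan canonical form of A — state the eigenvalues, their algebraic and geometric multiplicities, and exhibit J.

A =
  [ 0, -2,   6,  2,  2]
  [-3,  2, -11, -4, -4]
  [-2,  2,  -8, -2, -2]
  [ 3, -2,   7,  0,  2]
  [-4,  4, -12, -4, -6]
J_1(-4) ⊕ J_2(-2) ⊕ J_1(-2) ⊕ J_1(-2)

The characteristic polynomial is
  det(x·I − A) = x^5 + 12*x^4 + 56*x^3 + 128*x^2 + 144*x + 64 = (x + 2)^4*(x + 4)

Eigenvalues and multiplicities (the geometric multiplicity of λ is n − rank(A − λI), which equals the number of Jordan blocks for λ):
  λ = -4: algebraic multiplicity = 1, geometric multiplicity = 1
  λ = -2: algebraic multiplicity = 4, geometric multiplicity = 3

Determining the block sizes for each eigenvalue:
  λ = -4: one block (gm = 1), so the single block has size am = 1 → block sizes [1]
  λ = -2: 3 blocks summing to 4 forces exactly one block of size 2 and the rest size 1 → block sizes [2, 1, 1]

Assembling the blocks gives a Jordan form
J =
  [-4,  0,  0,  0,  0]
  [ 0, -2,  1,  0,  0]
  [ 0,  0, -2,  0,  0]
  [ 0,  0,  0, -2,  0]
  [ 0,  0,  0,  0, -2]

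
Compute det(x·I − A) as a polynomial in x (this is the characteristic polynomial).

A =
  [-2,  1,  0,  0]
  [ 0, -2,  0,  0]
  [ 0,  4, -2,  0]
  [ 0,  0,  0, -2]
x^4 + 8*x^3 + 24*x^2 + 32*x + 16

Expanding det(x·I − A) (e.g. by cofactor expansion or by noting that A is similar to its Jordan form J, which has the same characteristic polynomial as A) gives
  χ_A(x) = x^4 + 8*x^3 + 24*x^2 + 32*x + 16
which factors as (x + 2)^4. The eigenvalues (with algebraic multiplicities) are λ = -2 with multiplicity 4.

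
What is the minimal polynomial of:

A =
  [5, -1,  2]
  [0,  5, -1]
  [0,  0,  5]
x^3 - 15*x^2 + 75*x - 125

The characteristic polynomial is χ_A(x) = (x - 5)^3, so the eigenvalues are known. The minimal polynomial is
  m_A(x) = Π_λ (x − λ)^{k_λ}
where k_λ is the size of the *largest* Jordan block for λ (equivalently, the smallest k with (A − λI)^k v = 0 for every generalised eigenvector v of λ).

  λ = 5: largest Jordan block has size 3, contributing (x − 5)^3

So m_A(x) = (x - 5)^3 = x^3 - 15*x^2 + 75*x - 125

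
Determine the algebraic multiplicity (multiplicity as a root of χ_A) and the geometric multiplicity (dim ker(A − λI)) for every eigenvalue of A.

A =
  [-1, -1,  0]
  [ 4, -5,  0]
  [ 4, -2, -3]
λ = -3: alg = 3, geom = 2

Step 1 — factor the characteristic polynomial to read off the algebraic multiplicities:
  χ_A(x) = (x + 3)^3

Step 2 — compute geometric multiplicities via the rank-nullity identity g(λ) = n − rank(A − λI):
  rank(A − (-3)·I) = 1, so dim ker(A − (-3)·I) = n − 1 = 2

Summary:
  λ = -3: algebraic multiplicity = 3, geometric multiplicity = 2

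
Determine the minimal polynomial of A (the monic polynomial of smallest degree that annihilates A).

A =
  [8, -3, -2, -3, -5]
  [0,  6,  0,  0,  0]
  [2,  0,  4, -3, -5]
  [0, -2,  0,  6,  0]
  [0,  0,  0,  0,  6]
x^2 - 12*x + 36

The characteristic polynomial is χ_A(x) = (x - 6)^5, so the eigenvalues are known. The minimal polynomial is
  m_A(x) = Π_λ (x − λ)^{k_λ}
where k_λ is the size of the *largest* Jordan block for λ (equivalently, the smallest k with (A − λI)^k v = 0 for every generalised eigenvector v of λ).

  λ = 6: largest Jordan block has size 2, contributing (x − 6)^2

So m_A(x) = (x - 6)^2 = x^2 - 12*x + 36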